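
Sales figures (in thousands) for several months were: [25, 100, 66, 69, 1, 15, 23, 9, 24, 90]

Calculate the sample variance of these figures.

1271.7333

Step 1: Compute the mean: (25 + 100 + 66 + 69 + 1 + 15 + 23 + 9 + 24 + 90) / 10 = 42.2
Step 2: Compute squared deviations from the mean:
  (25 - 42.2)^2 = 295.84
  (100 - 42.2)^2 = 3340.84
  (66 - 42.2)^2 = 566.44
  (69 - 42.2)^2 = 718.24
  (1 - 42.2)^2 = 1697.44
  (15 - 42.2)^2 = 739.84
  (23 - 42.2)^2 = 368.64
  (9 - 42.2)^2 = 1102.24
  (24 - 42.2)^2 = 331.24
  (90 - 42.2)^2 = 2284.84
Step 3: Sum of squared deviations = 11445.6
Step 4: Sample variance = 11445.6 / 9 = 1271.7333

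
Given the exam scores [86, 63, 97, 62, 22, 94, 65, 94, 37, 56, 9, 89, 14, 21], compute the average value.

57.7857

Step 1: Sum all values: 86 + 63 + 97 + 62 + 22 + 94 + 65 + 94 + 37 + 56 + 9 + 89 + 14 + 21 = 809
Step 2: Count the number of values: n = 14
Step 3: Mean = sum / n = 809 / 14 = 57.7857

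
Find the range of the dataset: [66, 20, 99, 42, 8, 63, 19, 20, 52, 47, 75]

91

Step 1: Identify the maximum value: max = 99
Step 2: Identify the minimum value: min = 8
Step 3: Range = max - min = 99 - 8 = 91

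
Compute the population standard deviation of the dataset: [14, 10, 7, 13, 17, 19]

4.0277

Step 1: Compute the mean: 13.3333
Step 2: Sum of squared deviations from the mean: 97.3333
Step 3: Population variance = 97.3333 / 6 = 16.2222
Step 4: Standard deviation = sqrt(16.2222) = 4.0277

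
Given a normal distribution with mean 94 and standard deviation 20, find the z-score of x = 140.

2.3

Step 1: Recall the z-score formula: z = (x - mu) / sigma
Step 2: Substitute values: z = (140 - 94) / 20
Step 3: z = 46 / 20 = 2.3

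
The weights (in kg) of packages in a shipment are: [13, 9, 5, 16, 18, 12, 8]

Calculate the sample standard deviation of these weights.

4.5774

Step 1: Compute the mean: 11.5714
Step 2: Sum of squared deviations from the mean: 125.7143
Step 3: Sample variance = 125.7143 / 6 = 20.9524
Step 4: Standard deviation = sqrt(20.9524) = 4.5774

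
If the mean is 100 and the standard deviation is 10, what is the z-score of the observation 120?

2

Step 1: Recall the z-score formula: z = (x - mu) / sigma
Step 2: Substitute values: z = (120 - 100) / 10
Step 3: z = 20 / 10 = 2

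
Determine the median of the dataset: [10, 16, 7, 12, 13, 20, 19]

13

Step 1: Sort the data in ascending order: [7, 10, 12, 13, 16, 19, 20]
Step 2: The number of values is n = 7.
Step 3: Since n is odd, the median is the middle value at position 4: 13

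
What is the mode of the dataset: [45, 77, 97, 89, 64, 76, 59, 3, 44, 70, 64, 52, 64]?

64

Step 1: Count the frequency of each value:
  3: appears 1 time(s)
  44: appears 1 time(s)
  45: appears 1 time(s)
  52: appears 1 time(s)
  59: appears 1 time(s)
  64: appears 3 time(s)
  70: appears 1 time(s)
  76: appears 1 time(s)
  77: appears 1 time(s)
  89: appears 1 time(s)
  97: appears 1 time(s)
Step 2: The value 64 appears most frequently (3 times).
Step 3: Mode = 64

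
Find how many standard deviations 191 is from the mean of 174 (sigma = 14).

1.2143

Step 1: Recall the z-score formula: z = (x - mu) / sigma
Step 2: Substitute values: z = (191 - 174) / 14
Step 3: z = 17 / 14 = 1.2143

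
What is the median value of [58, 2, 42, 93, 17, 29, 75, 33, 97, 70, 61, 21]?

50

Step 1: Sort the data in ascending order: [2, 17, 21, 29, 33, 42, 58, 61, 70, 75, 93, 97]
Step 2: The number of values is n = 12.
Step 3: Since n is even, the median is the average of positions 6 and 7:
  Median = (42 + 58) / 2 = 50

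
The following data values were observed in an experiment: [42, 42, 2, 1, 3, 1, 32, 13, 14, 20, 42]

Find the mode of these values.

42

Step 1: Count the frequency of each value:
  1: appears 2 time(s)
  2: appears 1 time(s)
  3: appears 1 time(s)
  13: appears 1 time(s)
  14: appears 1 time(s)
  20: appears 1 time(s)
  32: appears 1 time(s)
  42: appears 3 time(s)
Step 2: The value 42 appears most frequently (3 times).
Step 3: Mode = 42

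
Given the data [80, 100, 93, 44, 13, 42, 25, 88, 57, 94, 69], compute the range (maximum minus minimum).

87

Step 1: Identify the maximum value: max = 100
Step 2: Identify the minimum value: min = 13
Step 3: Range = max - min = 100 - 13 = 87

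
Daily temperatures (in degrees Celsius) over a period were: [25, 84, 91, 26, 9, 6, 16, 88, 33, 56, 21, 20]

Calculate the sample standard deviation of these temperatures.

31.65

Step 1: Compute the mean: 39.5833
Step 2: Sum of squared deviations from the mean: 11018.9167
Step 3: Sample variance = 11018.9167 / 11 = 1001.7197
Step 4: Standard deviation = sqrt(1001.7197) = 31.65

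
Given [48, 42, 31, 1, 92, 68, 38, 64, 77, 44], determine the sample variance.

668.9444

Step 1: Compute the mean: (48 + 42 + 31 + 1 + 92 + 68 + 38 + 64 + 77 + 44) / 10 = 50.5
Step 2: Compute squared deviations from the mean:
  (48 - 50.5)^2 = 6.25
  (42 - 50.5)^2 = 72.25
  (31 - 50.5)^2 = 380.25
  (1 - 50.5)^2 = 2450.25
  (92 - 50.5)^2 = 1722.25
  (68 - 50.5)^2 = 306.25
  (38 - 50.5)^2 = 156.25
  (64 - 50.5)^2 = 182.25
  (77 - 50.5)^2 = 702.25
  (44 - 50.5)^2 = 42.25
Step 3: Sum of squared deviations = 6020.5
Step 4: Sample variance = 6020.5 / 9 = 668.9444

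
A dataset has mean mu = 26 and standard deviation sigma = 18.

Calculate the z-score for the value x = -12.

-2.1111

Step 1: Recall the z-score formula: z = (x - mu) / sigma
Step 2: Substitute values: z = (-12 - 26) / 18
Step 3: z = -38 / 18 = -2.1111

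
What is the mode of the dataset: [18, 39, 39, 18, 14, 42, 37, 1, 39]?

39

Step 1: Count the frequency of each value:
  1: appears 1 time(s)
  14: appears 1 time(s)
  18: appears 2 time(s)
  37: appears 1 time(s)
  39: appears 3 time(s)
  42: appears 1 time(s)
Step 2: The value 39 appears most frequently (3 times).
Step 3: Mode = 39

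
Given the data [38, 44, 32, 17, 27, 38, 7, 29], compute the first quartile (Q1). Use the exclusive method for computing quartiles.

19.5

Step 1: Sort the data: [7, 17, 27, 29, 32, 38, 38, 44]
Step 2: n = 8
Step 3: Using the exclusive quartile method:
  Q1 = 19.5
  Q2 (median) = 30.5
  Q3 = 38
  IQR = Q3 - Q1 = 38 - 19.5 = 18.5
Step 4: Q1 = 19.5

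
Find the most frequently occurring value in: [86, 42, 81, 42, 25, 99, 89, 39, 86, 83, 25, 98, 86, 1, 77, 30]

86

Step 1: Count the frequency of each value:
  1: appears 1 time(s)
  25: appears 2 time(s)
  30: appears 1 time(s)
  39: appears 1 time(s)
  42: appears 2 time(s)
  77: appears 1 time(s)
  81: appears 1 time(s)
  83: appears 1 time(s)
  86: appears 3 time(s)
  89: appears 1 time(s)
  98: appears 1 time(s)
  99: appears 1 time(s)
Step 2: The value 86 appears most frequently (3 times).
Step 3: Mode = 86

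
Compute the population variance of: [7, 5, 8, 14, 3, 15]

19.5556

Step 1: Compute the mean: (7 + 5 + 8 + 14 + 3 + 15) / 6 = 8.6667
Step 2: Compute squared deviations from the mean:
  (7 - 8.6667)^2 = 2.7778
  (5 - 8.6667)^2 = 13.4444
  (8 - 8.6667)^2 = 0.4444
  (14 - 8.6667)^2 = 28.4444
  (3 - 8.6667)^2 = 32.1111
  (15 - 8.6667)^2 = 40.1111
Step 3: Sum of squared deviations = 117.3333
Step 4: Population variance = 117.3333 / 6 = 19.5556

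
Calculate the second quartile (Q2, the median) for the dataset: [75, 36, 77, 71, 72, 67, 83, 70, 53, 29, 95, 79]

71.5

Step 1: Sort the data: [29, 36, 53, 67, 70, 71, 72, 75, 77, 79, 83, 95]
Step 2: n = 12
Step 3: Q2 is the median. Since n is even, it is the average of the values at positions 6 and 7:
  Q2 = (71 + 72) / 2 = 71.5
Step 4: Q2 = 71.5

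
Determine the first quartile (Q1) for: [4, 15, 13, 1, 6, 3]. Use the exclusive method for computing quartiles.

2.5

Step 1: Sort the data: [1, 3, 4, 6, 13, 15]
Step 2: n = 6
Step 3: Using the exclusive quartile method:
  Q1 = 2.5
  Q2 (median) = 5
  Q3 = 13.5
  IQR = Q3 - Q1 = 13.5 - 2.5 = 11
Step 4: Q1 = 2.5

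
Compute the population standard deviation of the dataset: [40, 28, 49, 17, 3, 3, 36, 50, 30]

16.6874

Step 1: Compute the mean: 28.4444
Step 2: Sum of squared deviations from the mean: 2506.2222
Step 3: Population variance = 2506.2222 / 9 = 278.4691
Step 4: Standard deviation = sqrt(278.4691) = 16.6874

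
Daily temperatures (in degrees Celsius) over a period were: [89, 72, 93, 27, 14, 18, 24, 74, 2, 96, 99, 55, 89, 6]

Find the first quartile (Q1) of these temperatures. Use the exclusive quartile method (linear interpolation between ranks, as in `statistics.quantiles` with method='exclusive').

17

Step 1: Sort the data: [2, 6, 14, 18, 24, 27, 55, 72, 74, 89, 89, 93, 96, 99]
Step 2: n = 14
Step 3: Using the exclusive quartile method:
  Q1 = 17
  Q2 (median) = 63.5
  Q3 = 90
  IQR = Q3 - Q1 = 90 - 17 = 73
Step 4: Q1 = 17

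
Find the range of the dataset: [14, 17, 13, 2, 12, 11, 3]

15

Step 1: Identify the maximum value: max = 17
Step 2: Identify the minimum value: min = 2
Step 3: Range = max - min = 17 - 2 = 15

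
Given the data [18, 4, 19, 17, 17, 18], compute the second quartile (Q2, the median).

17.5

Step 1: Sort the data: [4, 17, 17, 18, 18, 19]
Step 2: n = 6
Step 3: Q2 is the median. Since n is even, it is the average of the values at positions 3 and 4:
  Q2 = (17 + 18) / 2 = 17.5
Step 4: Q2 = 17.5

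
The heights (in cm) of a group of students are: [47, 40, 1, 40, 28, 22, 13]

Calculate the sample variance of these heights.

272.5714

Step 1: Compute the mean: (47 + 40 + 1 + 40 + 28 + 22 + 13) / 7 = 27.2857
Step 2: Compute squared deviations from the mean:
  (47 - 27.2857)^2 = 388.6531
  (40 - 27.2857)^2 = 161.6531
  (1 - 27.2857)^2 = 690.9388
  (40 - 27.2857)^2 = 161.6531
  (28 - 27.2857)^2 = 0.5102
  (22 - 27.2857)^2 = 27.9388
  (13 - 27.2857)^2 = 204.0816
Step 3: Sum of squared deviations = 1635.4286
Step 4: Sample variance = 1635.4286 / 6 = 272.5714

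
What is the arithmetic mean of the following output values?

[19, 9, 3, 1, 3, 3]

6.3333

Step 1: Sum all values: 19 + 9 + 3 + 1 + 3 + 3 = 38
Step 2: Count the number of values: n = 6
Step 3: Mean = sum / n = 38 / 6 = 6.3333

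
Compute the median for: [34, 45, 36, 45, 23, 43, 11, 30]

35

Step 1: Sort the data in ascending order: [11, 23, 30, 34, 36, 43, 45, 45]
Step 2: The number of values is n = 8.
Step 3: Since n is even, the median is the average of positions 4 and 5:
  Median = (34 + 36) / 2 = 35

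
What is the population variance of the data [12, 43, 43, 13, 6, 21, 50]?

276.9796

Step 1: Compute the mean: (12 + 43 + 43 + 13 + 6 + 21 + 50) / 7 = 26.8571
Step 2: Compute squared deviations from the mean:
  (12 - 26.8571)^2 = 220.7347
  (43 - 26.8571)^2 = 260.5918
  (43 - 26.8571)^2 = 260.5918
  (13 - 26.8571)^2 = 192.0204
  (6 - 26.8571)^2 = 435.0204
  (21 - 26.8571)^2 = 34.3061
  (50 - 26.8571)^2 = 535.5918
Step 3: Sum of squared deviations = 1938.8571
Step 4: Population variance = 1938.8571 / 7 = 276.9796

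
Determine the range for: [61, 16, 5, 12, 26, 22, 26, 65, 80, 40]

75

Step 1: Identify the maximum value: max = 80
Step 2: Identify the minimum value: min = 5
Step 3: Range = max - min = 80 - 5 = 75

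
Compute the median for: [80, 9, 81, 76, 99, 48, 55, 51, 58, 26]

56.5

Step 1: Sort the data in ascending order: [9, 26, 48, 51, 55, 58, 76, 80, 81, 99]
Step 2: The number of values is n = 10.
Step 3: Since n is even, the median is the average of positions 5 and 6:
  Median = (55 + 58) / 2 = 56.5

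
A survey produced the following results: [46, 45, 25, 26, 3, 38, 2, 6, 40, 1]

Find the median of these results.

25.5

Step 1: Sort the data in ascending order: [1, 2, 3, 6, 25, 26, 38, 40, 45, 46]
Step 2: The number of values is n = 10.
Step 3: Since n is even, the median is the average of positions 5 and 6:
  Median = (25 + 26) / 2 = 25.5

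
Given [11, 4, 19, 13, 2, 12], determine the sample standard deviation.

6.2423

Step 1: Compute the mean: 10.1667
Step 2: Sum of squared deviations from the mean: 194.8333
Step 3: Sample variance = 194.8333 / 5 = 38.9667
Step 4: Standard deviation = sqrt(38.9667) = 6.2423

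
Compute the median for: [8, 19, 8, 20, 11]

11

Step 1: Sort the data in ascending order: [8, 8, 11, 19, 20]
Step 2: The number of values is n = 5.
Step 3: Since n is odd, the median is the middle value at position 3: 11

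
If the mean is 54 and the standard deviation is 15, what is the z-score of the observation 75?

1.4

Step 1: Recall the z-score formula: z = (x - mu) / sigma
Step 2: Substitute values: z = (75 - 54) / 15
Step 3: z = 21 / 15 = 1.4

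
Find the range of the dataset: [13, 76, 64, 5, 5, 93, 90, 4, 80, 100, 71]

96

Step 1: Identify the maximum value: max = 100
Step 2: Identify the minimum value: min = 4
Step 3: Range = max - min = 100 - 4 = 96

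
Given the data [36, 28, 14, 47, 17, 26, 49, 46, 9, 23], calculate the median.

27

Step 1: Sort the data in ascending order: [9, 14, 17, 23, 26, 28, 36, 46, 47, 49]
Step 2: The number of values is n = 10.
Step 3: Since n is even, the median is the average of positions 5 and 6:
  Median = (26 + 28) / 2 = 27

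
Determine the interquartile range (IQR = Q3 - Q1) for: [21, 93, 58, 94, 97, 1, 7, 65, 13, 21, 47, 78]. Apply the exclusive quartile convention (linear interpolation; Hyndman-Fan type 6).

74.25

Step 1: Sort the data: [1, 7, 13, 21, 21, 47, 58, 65, 78, 93, 94, 97]
Step 2: n = 12
Step 3: Using the exclusive quartile method:
  Q1 = 15
  Q2 (median) = 52.5
  Q3 = 89.25
  IQR = Q3 - Q1 = 89.25 - 15 = 74.25
Step 4: IQR = 74.25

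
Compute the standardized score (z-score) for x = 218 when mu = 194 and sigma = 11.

2.1818

Step 1: Recall the z-score formula: z = (x - mu) / sigma
Step 2: Substitute values: z = (218 - 194) / 11
Step 3: z = 24 / 11 = 2.1818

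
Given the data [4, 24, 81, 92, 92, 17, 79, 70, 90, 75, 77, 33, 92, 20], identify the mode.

92

Step 1: Count the frequency of each value:
  4: appears 1 time(s)
  17: appears 1 time(s)
  20: appears 1 time(s)
  24: appears 1 time(s)
  33: appears 1 time(s)
  70: appears 1 time(s)
  75: appears 1 time(s)
  77: appears 1 time(s)
  79: appears 1 time(s)
  81: appears 1 time(s)
  90: appears 1 time(s)
  92: appears 3 time(s)
Step 2: The value 92 appears most frequently (3 times).
Step 3: Mode = 92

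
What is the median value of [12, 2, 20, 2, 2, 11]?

6.5

Step 1: Sort the data in ascending order: [2, 2, 2, 11, 12, 20]
Step 2: The number of values is n = 6.
Step 3: Since n is even, the median is the average of positions 3 and 4:
  Median = (2 + 11) / 2 = 6.5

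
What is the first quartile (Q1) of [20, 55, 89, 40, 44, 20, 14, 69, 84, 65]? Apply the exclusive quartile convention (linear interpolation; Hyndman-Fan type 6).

20

Step 1: Sort the data: [14, 20, 20, 40, 44, 55, 65, 69, 84, 89]
Step 2: n = 10
Step 3: Using the exclusive quartile method:
  Q1 = 20
  Q2 (median) = 49.5
  Q3 = 72.75
  IQR = Q3 - Q1 = 72.75 - 20 = 52.75
Step 4: Q1 = 20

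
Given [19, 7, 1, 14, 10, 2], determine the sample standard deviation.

6.969

Step 1: Compute the mean: 8.8333
Step 2: Sum of squared deviations from the mean: 242.8333
Step 3: Sample variance = 242.8333 / 5 = 48.5667
Step 4: Standard deviation = sqrt(48.5667) = 6.969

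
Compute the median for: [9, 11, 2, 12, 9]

9

Step 1: Sort the data in ascending order: [2, 9, 9, 11, 12]
Step 2: The number of values is n = 5.
Step 3: Since n is odd, the median is the middle value at position 3: 9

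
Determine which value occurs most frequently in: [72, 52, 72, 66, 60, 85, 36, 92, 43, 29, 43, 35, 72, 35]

72

Step 1: Count the frequency of each value:
  29: appears 1 time(s)
  35: appears 2 time(s)
  36: appears 1 time(s)
  43: appears 2 time(s)
  52: appears 1 time(s)
  60: appears 1 time(s)
  66: appears 1 time(s)
  72: appears 3 time(s)
  85: appears 1 time(s)
  92: appears 1 time(s)
Step 2: The value 72 appears most frequently (3 times).
Step 3: Mode = 72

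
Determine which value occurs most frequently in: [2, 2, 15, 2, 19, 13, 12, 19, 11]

2

Step 1: Count the frequency of each value:
  2: appears 3 time(s)
  11: appears 1 time(s)
  12: appears 1 time(s)
  13: appears 1 time(s)
  15: appears 1 time(s)
  19: appears 2 time(s)
Step 2: The value 2 appears most frequently (3 times).
Step 3: Mode = 2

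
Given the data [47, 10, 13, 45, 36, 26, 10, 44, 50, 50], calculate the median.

40

Step 1: Sort the data in ascending order: [10, 10, 13, 26, 36, 44, 45, 47, 50, 50]
Step 2: The number of values is n = 10.
Step 3: Since n is even, the median is the average of positions 5 and 6:
  Median = (36 + 44) / 2 = 40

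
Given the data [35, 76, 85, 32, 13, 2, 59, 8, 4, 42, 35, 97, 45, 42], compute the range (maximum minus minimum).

95

Step 1: Identify the maximum value: max = 97
Step 2: Identify the minimum value: min = 2
Step 3: Range = max - min = 97 - 2 = 95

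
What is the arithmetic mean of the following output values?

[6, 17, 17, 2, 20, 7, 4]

10.4286

Step 1: Sum all values: 6 + 17 + 17 + 2 + 20 + 7 + 4 = 73
Step 2: Count the number of values: n = 7
Step 3: Mean = sum / n = 73 / 7 = 10.4286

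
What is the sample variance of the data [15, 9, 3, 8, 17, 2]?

37.2

Step 1: Compute the mean: (15 + 9 + 3 + 8 + 17 + 2) / 6 = 9
Step 2: Compute squared deviations from the mean:
  (15 - 9)^2 = 36
  (9 - 9)^2 = 0
  (3 - 9)^2 = 36
  (8 - 9)^2 = 1
  (17 - 9)^2 = 64
  (2 - 9)^2 = 49
Step 3: Sum of squared deviations = 186
Step 4: Sample variance = 186 / 5 = 37.2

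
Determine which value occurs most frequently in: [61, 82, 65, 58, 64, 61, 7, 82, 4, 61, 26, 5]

61

Step 1: Count the frequency of each value:
  4: appears 1 time(s)
  5: appears 1 time(s)
  7: appears 1 time(s)
  26: appears 1 time(s)
  58: appears 1 time(s)
  61: appears 3 time(s)
  64: appears 1 time(s)
  65: appears 1 time(s)
  82: appears 2 time(s)
Step 2: The value 61 appears most frequently (3 times).
Step 3: Mode = 61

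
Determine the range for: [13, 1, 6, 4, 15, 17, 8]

16

Step 1: Identify the maximum value: max = 17
Step 2: Identify the minimum value: min = 1
Step 3: Range = max - min = 17 - 1 = 16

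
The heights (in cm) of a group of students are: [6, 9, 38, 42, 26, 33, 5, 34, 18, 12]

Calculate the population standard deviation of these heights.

13.2895

Step 1: Compute the mean: 22.3
Step 2: Sum of squared deviations from the mean: 1766.1
Step 3: Population variance = 1766.1 / 10 = 176.61
Step 4: Standard deviation = sqrt(176.61) = 13.2895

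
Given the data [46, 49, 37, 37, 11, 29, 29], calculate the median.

37

Step 1: Sort the data in ascending order: [11, 29, 29, 37, 37, 46, 49]
Step 2: The number of values is n = 7.
Step 3: Since n is odd, the median is the middle value at position 4: 37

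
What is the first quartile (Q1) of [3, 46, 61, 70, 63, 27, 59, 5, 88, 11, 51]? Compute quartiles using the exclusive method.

11

Step 1: Sort the data: [3, 5, 11, 27, 46, 51, 59, 61, 63, 70, 88]
Step 2: n = 11
Step 3: Using the exclusive quartile method:
  Q1 = 11
  Q2 (median) = 51
  Q3 = 63
  IQR = Q3 - Q1 = 63 - 11 = 52
Step 4: Q1 = 11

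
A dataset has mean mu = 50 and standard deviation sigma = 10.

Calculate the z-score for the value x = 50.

0

Step 1: Recall the z-score formula: z = (x - mu) / sigma
Step 2: Substitute values: z = (50 - 50) / 10
Step 3: z = 0 / 10 = 0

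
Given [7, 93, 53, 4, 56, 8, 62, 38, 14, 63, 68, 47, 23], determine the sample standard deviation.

28.0451

Step 1: Compute the mean: 41.2308
Step 2: Sum of squared deviations from the mean: 9438.3077
Step 3: Sample variance = 9438.3077 / 12 = 786.5256
Step 4: Standard deviation = sqrt(786.5256) = 28.0451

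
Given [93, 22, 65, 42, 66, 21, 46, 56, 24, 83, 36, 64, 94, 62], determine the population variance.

565.4898

Step 1: Compute the mean: (93 + 22 + 65 + 42 + 66 + 21 + 46 + 56 + 24 + 83 + 36 + 64 + 94 + 62) / 14 = 55.2857
Step 2: Compute squared deviations from the mean:
  (93 - 55.2857)^2 = 1422.3673
  (22 - 55.2857)^2 = 1107.9388
  (65 - 55.2857)^2 = 94.3673
  (42 - 55.2857)^2 = 176.5102
  (66 - 55.2857)^2 = 114.7959
  (21 - 55.2857)^2 = 1175.5102
  (46 - 55.2857)^2 = 86.2245
  (56 - 55.2857)^2 = 0.5102
  (24 - 55.2857)^2 = 978.7959
  (83 - 55.2857)^2 = 768.0816
  (36 - 55.2857)^2 = 371.9388
  (64 - 55.2857)^2 = 75.9388
  (94 - 55.2857)^2 = 1498.7959
  (62 - 55.2857)^2 = 45.0816
Step 3: Sum of squared deviations = 7916.8571
Step 4: Population variance = 7916.8571 / 14 = 565.4898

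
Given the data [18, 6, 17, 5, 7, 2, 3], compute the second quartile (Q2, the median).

6

Step 1: Sort the data: [2, 3, 5, 6, 7, 17, 18]
Step 2: n = 7
Step 3: Q2 is the median. Since n is odd, it is the middle value at position 4: 6
Step 4: Q2 = 6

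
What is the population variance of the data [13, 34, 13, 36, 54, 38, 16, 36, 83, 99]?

758.36

Step 1: Compute the mean: (13 + 34 + 13 + 36 + 54 + 38 + 16 + 36 + 83 + 99) / 10 = 42.2
Step 2: Compute squared deviations from the mean:
  (13 - 42.2)^2 = 852.64
  (34 - 42.2)^2 = 67.24
  (13 - 42.2)^2 = 852.64
  (36 - 42.2)^2 = 38.44
  (54 - 42.2)^2 = 139.24
  (38 - 42.2)^2 = 17.64
  (16 - 42.2)^2 = 686.44
  (36 - 42.2)^2 = 38.44
  (83 - 42.2)^2 = 1664.64
  (99 - 42.2)^2 = 3226.24
Step 3: Sum of squared deviations = 7583.6
Step 4: Population variance = 7583.6 / 10 = 758.36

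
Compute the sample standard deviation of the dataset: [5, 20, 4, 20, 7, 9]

7.3052

Step 1: Compute the mean: 10.8333
Step 2: Sum of squared deviations from the mean: 266.8333
Step 3: Sample variance = 266.8333 / 5 = 53.3667
Step 4: Standard deviation = sqrt(53.3667) = 7.3052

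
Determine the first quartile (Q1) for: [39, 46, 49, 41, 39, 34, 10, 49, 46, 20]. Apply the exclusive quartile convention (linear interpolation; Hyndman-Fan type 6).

30.5

Step 1: Sort the data: [10, 20, 34, 39, 39, 41, 46, 46, 49, 49]
Step 2: n = 10
Step 3: Using the exclusive quartile method:
  Q1 = 30.5
  Q2 (median) = 40
  Q3 = 46.75
  IQR = Q3 - Q1 = 46.75 - 30.5 = 16.25
Step 4: Q1 = 30.5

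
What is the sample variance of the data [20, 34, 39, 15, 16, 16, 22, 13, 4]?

115.3611

Step 1: Compute the mean: (20 + 34 + 39 + 15 + 16 + 16 + 22 + 13 + 4) / 9 = 19.8889
Step 2: Compute squared deviations from the mean:
  (20 - 19.8889)^2 = 0.0123
  (34 - 19.8889)^2 = 199.1235
  (39 - 19.8889)^2 = 365.2346
  (15 - 19.8889)^2 = 23.9012
  (16 - 19.8889)^2 = 15.1235
  (16 - 19.8889)^2 = 15.1235
  (22 - 19.8889)^2 = 4.4568
  (13 - 19.8889)^2 = 47.4568
  (4 - 19.8889)^2 = 252.4568
Step 3: Sum of squared deviations = 922.8889
Step 4: Sample variance = 922.8889 / 8 = 115.3611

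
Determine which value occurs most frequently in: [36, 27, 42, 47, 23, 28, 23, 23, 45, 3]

23

Step 1: Count the frequency of each value:
  3: appears 1 time(s)
  23: appears 3 time(s)
  27: appears 1 time(s)
  28: appears 1 time(s)
  36: appears 1 time(s)
  42: appears 1 time(s)
  45: appears 1 time(s)
  47: appears 1 time(s)
Step 2: The value 23 appears most frequently (3 times).
Step 3: Mode = 23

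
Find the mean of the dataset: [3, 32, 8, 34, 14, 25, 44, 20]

22.5

Step 1: Sum all values: 3 + 32 + 8 + 34 + 14 + 25 + 44 + 20 = 180
Step 2: Count the number of values: n = 8
Step 3: Mean = sum / n = 180 / 8 = 22.5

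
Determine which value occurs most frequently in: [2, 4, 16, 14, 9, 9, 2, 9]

9

Step 1: Count the frequency of each value:
  2: appears 2 time(s)
  4: appears 1 time(s)
  9: appears 3 time(s)
  14: appears 1 time(s)
  16: appears 1 time(s)
Step 2: The value 9 appears most frequently (3 times).
Step 3: Mode = 9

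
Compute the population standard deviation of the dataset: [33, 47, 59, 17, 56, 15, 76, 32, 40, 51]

18.1174

Step 1: Compute the mean: 42.6
Step 2: Sum of squared deviations from the mean: 3282.4
Step 3: Population variance = 3282.4 / 10 = 328.24
Step 4: Standard deviation = sqrt(328.24) = 18.1174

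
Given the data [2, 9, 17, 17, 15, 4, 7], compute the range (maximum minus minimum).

15

Step 1: Identify the maximum value: max = 17
Step 2: Identify the minimum value: min = 2
Step 3: Range = max - min = 17 - 2 = 15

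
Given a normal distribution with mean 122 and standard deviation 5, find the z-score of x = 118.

-0.8

Step 1: Recall the z-score formula: z = (x - mu) / sigma
Step 2: Substitute values: z = (118 - 122) / 5
Step 3: z = -4 / 5 = -0.8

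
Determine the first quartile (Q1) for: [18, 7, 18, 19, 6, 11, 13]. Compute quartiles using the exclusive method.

7

Step 1: Sort the data: [6, 7, 11, 13, 18, 18, 19]
Step 2: n = 7
Step 3: Using the exclusive quartile method:
  Q1 = 7
  Q2 (median) = 13
  Q3 = 18
  IQR = Q3 - Q1 = 18 - 7 = 11
Step 4: Q1 = 7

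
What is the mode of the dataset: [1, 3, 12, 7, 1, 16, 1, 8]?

1

Step 1: Count the frequency of each value:
  1: appears 3 time(s)
  3: appears 1 time(s)
  7: appears 1 time(s)
  8: appears 1 time(s)
  12: appears 1 time(s)
  16: appears 1 time(s)
Step 2: The value 1 appears most frequently (3 times).
Step 3: Mode = 1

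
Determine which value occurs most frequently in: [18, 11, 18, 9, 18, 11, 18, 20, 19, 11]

18

Step 1: Count the frequency of each value:
  9: appears 1 time(s)
  11: appears 3 time(s)
  18: appears 4 time(s)
  19: appears 1 time(s)
  20: appears 1 time(s)
Step 2: The value 18 appears most frequently (4 times).
Step 3: Mode = 18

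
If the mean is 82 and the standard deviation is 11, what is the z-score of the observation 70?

-1.0909

Step 1: Recall the z-score formula: z = (x - mu) / sigma
Step 2: Substitute values: z = (70 - 82) / 11
Step 3: z = -12 / 11 = -1.0909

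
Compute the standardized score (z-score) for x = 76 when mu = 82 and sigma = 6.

-1

Step 1: Recall the z-score formula: z = (x - mu) / sigma
Step 2: Substitute values: z = (76 - 82) / 6
Step 3: z = -6 / 6 = -1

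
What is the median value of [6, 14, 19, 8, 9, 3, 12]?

9

Step 1: Sort the data in ascending order: [3, 6, 8, 9, 12, 14, 19]
Step 2: The number of values is n = 7.
Step 3: Since n is odd, the median is the middle value at position 4: 9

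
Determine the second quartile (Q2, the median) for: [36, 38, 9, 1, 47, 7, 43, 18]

27

Step 1: Sort the data: [1, 7, 9, 18, 36, 38, 43, 47]
Step 2: n = 8
Step 3: Q2 is the median. Since n is even, it is the average of the values at positions 4 and 5:
  Q2 = (18 + 36) / 2 = 27
Step 4: Q2 = 27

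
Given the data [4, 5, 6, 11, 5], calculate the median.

5

Step 1: Sort the data in ascending order: [4, 5, 5, 6, 11]
Step 2: The number of values is n = 5.
Step 3: Since n is odd, the median is the middle value at position 3: 5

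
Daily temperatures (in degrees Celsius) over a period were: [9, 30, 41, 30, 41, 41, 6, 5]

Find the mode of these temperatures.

41

Step 1: Count the frequency of each value:
  5: appears 1 time(s)
  6: appears 1 time(s)
  9: appears 1 time(s)
  30: appears 2 time(s)
  41: appears 3 time(s)
Step 2: The value 41 appears most frequently (3 times).
Step 3: Mode = 41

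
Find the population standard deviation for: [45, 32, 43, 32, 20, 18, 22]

10.0671

Step 1: Compute the mean: 30.2857
Step 2: Sum of squared deviations from the mean: 709.4286
Step 3: Population variance = 709.4286 / 7 = 101.3469
Step 4: Standard deviation = sqrt(101.3469) = 10.0671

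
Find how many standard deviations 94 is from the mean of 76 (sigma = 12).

1.5

Step 1: Recall the z-score formula: z = (x - mu) / sigma
Step 2: Substitute values: z = (94 - 76) / 12
Step 3: z = 18 / 12 = 1.5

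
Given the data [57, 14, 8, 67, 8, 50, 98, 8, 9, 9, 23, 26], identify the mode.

8

Step 1: Count the frequency of each value:
  8: appears 3 time(s)
  9: appears 2 time(s)
  14: appears 1 time(s)
  23: appears 1 time(s)
  26: appears 1 time(s)
  50: appears 1 time(s)
  57: appears 1 time(s)
  67: appears 1 time(s)
  98: appears 1 time(s)
Step 2: The value 8 appears most frequently (3 times).
Step 3: Mode = 8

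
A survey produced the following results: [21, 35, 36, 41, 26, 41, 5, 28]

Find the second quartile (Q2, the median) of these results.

31.5

Step 1: Sort the data: [5, 21, 26, 28, 35, 36, 41, 41]
Step 2: n = 8
Step 3: Q2 is the median. Since n is even, it is the average of the values at positions 4 and 5:
  Q2 = (28 + 35) / 2 = 31.5
Step 4: Q2 = 31.5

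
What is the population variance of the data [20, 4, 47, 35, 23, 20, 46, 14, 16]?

191.3333

Step 1: Compute the mean: (20 + 4 + 47 + 35 + 23 + 20 + 46 + 14 + 16) / 9 = 25
Step 2: Compute squared deviations from the mean:
  (20 - 25)^2 = 25
  (4 - 25)^2 = 441
  (47 - 25)^2 = 484
  (35 - 25)^2 = 100
  (23 - 25)^2 = 4
  (20 - 25)^2 = 25
  (46 - 25)^2 = 441
  (14 - 25)^2 = 121
  (16 - 25)^2 = 81
Step 3: Sum of squared deviations = 1722
Step 4: Population variance = 1722 / 9 = 191.3333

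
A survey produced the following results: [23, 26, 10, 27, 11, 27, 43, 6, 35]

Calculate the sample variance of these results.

148.3611

Step 1: Compute the mean: (23 + 26 + 10 + 27 + 11 + 27 + 43 + 6 + 35) / 9 = 23.1111
Step 2: Compute squared deviations from the mean:
  (23 - 23.1111)^2 = 0.0123
  (26 - 23.1111)^2 = 8.3457
  (10 - 23.1111)^2 = 171.9012
  (27 - 23.1111)^2 = 15.1235
  (11 - 23.1111)^2 = 146.679
  (27 - 23.1111)^2 = 15.1235
  (43 - 23.1111)^2 = 395.5679
  (6 - 23.1111)^2 = 292.7901
  (35 - 23.1111)^2 = 141.3457
Step 3: Sum of squared deviations = 1186.8889
Step 4: Sample variance = 1186.8889 / 8 = 148.3611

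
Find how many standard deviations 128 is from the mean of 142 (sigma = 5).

-2.8

Step 1: Recall the z-score formula: z = (x - mu) / sigma
Step 2: Substitute values: z = (128 - 142) / 5
Step 3: z = -14 / 5 = -2.8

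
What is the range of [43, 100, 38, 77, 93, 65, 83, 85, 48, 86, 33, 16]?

84

Step 1: Identify the maximum value: max = 100
Step 2: Identify the minimum value: min = 16
Step 3: Range = max - min = 100 - 16 = 84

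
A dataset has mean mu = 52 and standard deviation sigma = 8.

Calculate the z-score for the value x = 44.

-1

Step 1: Recall the z-score formula: z = (x - mu) / sigma
Step 2: Substitute values: z = (44 - 52) / 8
Step 3: z = -8 / 8 = -1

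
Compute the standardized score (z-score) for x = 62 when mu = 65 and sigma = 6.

-0.5

Step 1: Recall the z-score formula: z = (x - mu) / sigma
Step 2: Substitute values: z = (62 - 65) / 6
Step 3: z = -3 / 6 = -0.5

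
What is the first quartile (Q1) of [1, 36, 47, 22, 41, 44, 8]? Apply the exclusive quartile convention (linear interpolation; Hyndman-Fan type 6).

8

Step 1: Sort the data: [1, 8, 22, 36, 41, 44, 47]
Step 2: n = 7
Step 3: Using the exclusive quartile method:
  Q1 = 8
  Q2 (median) = 36
  Q3 = 44
  IQR = Q3 - Q1 = 44 - 8 = 36
Step 4: Q1 = 8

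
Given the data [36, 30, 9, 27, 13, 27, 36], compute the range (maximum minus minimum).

27

Step 1: Identify the maximum value: max = 36
Step 2: Identify the minimum value: min = 9
Step 3: Range = max - min = 36 - 9 = 27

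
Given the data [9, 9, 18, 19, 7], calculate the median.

9

Step 1: Sort the data in ascending order: [7, 9, 9, 18, 19]
Step 2: The number of values is n = 5.
Step 3: Since n is odd, the median is the middle value at position 3: 9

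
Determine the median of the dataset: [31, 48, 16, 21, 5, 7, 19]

19

Step 1: Sort the data in ascending order: [5, 7, 16, 19, 21, 31, 48]
Step 2: The number of values is n = 7.
Step 3: Since n is odd, the median is the middle value at position 4: 19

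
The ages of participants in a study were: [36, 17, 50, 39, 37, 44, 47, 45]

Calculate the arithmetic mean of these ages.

39.375

Step 1: Sum all values: 36 + 17 + 50 + 39 + 37 + 44 + 47 + 45 = 315
Step 2: Count the number of values: n = 8
Step 3: Mean = sum / n = 315 / 8 = 39.375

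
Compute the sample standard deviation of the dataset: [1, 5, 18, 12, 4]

6.892

Step 1: Compute the mean: 8
Step 2: Sum of squared deviations from the mean: 190
Step 3: Sample variance = 190 / 4 = 47.5
Step 4: Standard deviation = sqrt(47.5) = 6.892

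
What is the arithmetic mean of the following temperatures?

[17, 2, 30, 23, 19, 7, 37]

19.2857

Step 1: Sum all values: 17 + 2 + 30 + 23 + 19 + 7 + 37 = 135
Step 2: Count the number of values: n = 7
Step 3: Mean = sum / n = 135 / 7 = 19.2857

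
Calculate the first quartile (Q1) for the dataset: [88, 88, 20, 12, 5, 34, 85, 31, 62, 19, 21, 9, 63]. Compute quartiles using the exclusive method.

15.5

Step 1: Sort the data: [5, 9, 12, 19, 20, 21, 31, 34, 62, 63, 85, 88, 88]
Step 2: n = 13
Step 3: Using the exclusive quartile method:
  Q1 = 15.5
  Q2 (median) = 31
  Q3 = 74
  IQR = Q3 - Q1 = 74 - 15.5 = 58.5
Step 4: Q1 = 15.5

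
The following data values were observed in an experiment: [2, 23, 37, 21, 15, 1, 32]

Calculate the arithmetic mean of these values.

18.7143

Step 1: Sum all values: 2 + 23 + 37 + 21 + 15 + 1 + 32 = 131
Step 2: Count the number of values: n = 7
Step 3: Mean = sum / n = 131 / 7 = 18.7143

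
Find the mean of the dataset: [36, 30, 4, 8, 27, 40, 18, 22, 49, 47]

28.1

Step 1: Sum all values: 36 + 30 + 4 + 8 + 27 + 40 + 18 + 22 + 49 + 47 = 281
Step 2: Count the number of values: n = 10
Step 3: Mean = sum / n = 281 / 10 = 28.1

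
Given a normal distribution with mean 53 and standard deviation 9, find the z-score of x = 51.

-0.2222

Step 1: Recall the z-score formula: z = (x - mu) / sigma
Step 2: Substitute values: z = (51 - 53) / 9
Step 3: z = -2 / 9 = -0.2222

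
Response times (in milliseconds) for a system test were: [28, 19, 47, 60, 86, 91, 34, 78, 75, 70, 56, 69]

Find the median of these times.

64.5

Step 1: Sort the data in ascending order: [19, 28, 34, 47, 56, 60, 69, 70, 75, 78, 86, 91]
Step 2: The number of values is n = 12.
Step 3: Since n is even, the median is the average of positions 6 and 7:
  Median = (60 + 69) / 2 = 64.5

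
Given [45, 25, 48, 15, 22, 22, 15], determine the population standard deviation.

12.5682

Step 1: Compute the mean: 27.4286
Step 2: Sum of squared deviations from the mean: 1105.7143
Step 3: Population variance = 1105.7143 / 7 = 157.9592
Step 4: Standard deviation = sqrt(157.9592) = 12.5682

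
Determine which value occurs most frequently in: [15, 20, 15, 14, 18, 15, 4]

15

Step 1: Count the frequency of each value:
  4: appears 1 time(s)
  14: appears 1 time(s)
  15: appears 3 time(s)
  18: appears 1 time(s)
  20: appears 1 time(s)
Step 2: The value 15 appears most frequently (3 times).
Step 3: Mode = 15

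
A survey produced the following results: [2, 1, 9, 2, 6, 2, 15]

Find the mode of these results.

2

Step 1: Count the frequency of each value:
  1: appears 1 time(s)
  2: appears 3 time(s)
  6: appears 1 time(s)
  9: appears 1 time(s)
  15: appears 1 time(s)
Step 2: The value 2 appears most frequently (3 times).
Step 3: Mode = 2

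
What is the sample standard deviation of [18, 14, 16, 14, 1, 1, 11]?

6.9693

Step 1: Compute the mean: 10.7143
Step 2: Sum of squared deviations from the mean: 291.4286
Step 3: Sample variance = 291.4286 / 6 = 48.5714
Step 4: Standard deviation = sqrt(48.5714) = 6.9693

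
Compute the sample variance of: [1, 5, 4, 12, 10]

20.3

Step 1: Compute the mean: (1 + 5 + 4 + 12 + 10) / 5 = 6.4
Step 2: Compute squared deviations from the mean:
  (1 - 6.4)^2 = 29.16
  (5 - 6.4)^2 = 1.96
  (4 - 6.4)^2 = 5.76
  (12 - 6.4)^2 = 31.36
  (10 - 6.4)^2 = 12.96
Step 3: Sum of squared deviations = 81.2
Step 4: Sample variance = 81.2 / 4 = 20.3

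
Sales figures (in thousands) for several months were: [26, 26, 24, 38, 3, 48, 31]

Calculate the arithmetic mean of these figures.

28

Step 1: Sum all values: 26 + 26 + 24 + 38 + 3 + 48 + 31 = 196
Step 2: Count the number of values: n = 7
Step 3: Mean = sum / n = 196 / 7 = 28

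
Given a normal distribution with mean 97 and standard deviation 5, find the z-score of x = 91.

-1.2

Step 1: Recall the z-score formula: z = (x - mu) / sigma
Step 2: Substitute values: z = (91 - 97) / 5
Step 3: z = -6 / 5 = -1.2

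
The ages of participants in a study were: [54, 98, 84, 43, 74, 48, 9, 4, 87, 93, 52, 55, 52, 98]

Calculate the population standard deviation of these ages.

29.0669

Step 1: Compute the mean: 60.7857
Step 2: Sum of squared deviations from the mean: 11828.3571
Step 3: Population variance = 11828.3571 / 14 = 844.8827
Step 4: Standard deviation = sqrt(844.8827) = 29.0669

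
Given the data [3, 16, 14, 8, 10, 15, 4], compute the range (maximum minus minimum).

13

Step 1: Identify the maximum value: max = 16
Step 2: Identify the minimum value: min = 3
Step 3: Range = max - min = 16 - 3 = 13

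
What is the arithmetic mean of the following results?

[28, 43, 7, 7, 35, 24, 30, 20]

24.25

Step 1: Sum all values: 28 + 43 + 7 + 7 + 35 + 24 + 30 + 20 = 194
Step 2: Count the number of values: n = 8
Step 3: Mean = sum / n = 194 / 8 = 24.25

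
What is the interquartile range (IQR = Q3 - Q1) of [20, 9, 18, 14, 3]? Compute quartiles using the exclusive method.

13

Step 1: Sort the data: [3, 9, 14, 18, 20]
Step 2: n = 5
Step 3: Using the exclusive quartile method:
  Q1 = 6
  Q2 (median) = 14
  Q3 = 19
  IQR = Q3 - Q1 = 19 - 6 = 13
Step 4: IQR = 13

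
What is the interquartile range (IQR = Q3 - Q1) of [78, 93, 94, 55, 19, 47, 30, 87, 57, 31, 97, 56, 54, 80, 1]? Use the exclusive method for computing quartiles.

56

Step 1: Sort the data: [1, 19, 30, 31, 47, 54, 55, 56, 57, 78, 80, 87, 93, 94, 97]
Step 2: n = 15
Step 3: Using the exclusive quartile method:
  Q1 = 31
  Q2 (median) = 56
  Q3 = 87
  IQR = Q3 - Q1 = 87 - 31 = 56
Step 4: IQR = 56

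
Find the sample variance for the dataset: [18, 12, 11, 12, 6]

18.2

Step 1: Compute the mean: (18 + 12 + 11 + 12 + 6) / 5 = 11.8
Step 2: Compute squared deviations from the mean:
  (18 - 11.8)^2 = 38.44
  (12 - 11.8)^2 = 0.04
  (11 - 11.8)^2 = 0.64
  (12 - 11.8)^2 = 0.04
  (6 - 11.8)^2 = 33.64
Step 3: Sum of squared deviations = 72.8
Step 4: Sample variance = 72.8 / 4 = 18.2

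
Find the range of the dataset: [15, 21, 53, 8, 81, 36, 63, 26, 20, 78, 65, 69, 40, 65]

73

Step 1: Identify the maximum value: max = 81
Step 2: Identify the minimum value: min = 8
Step 3: Range = max - min = 81 - 8 = 73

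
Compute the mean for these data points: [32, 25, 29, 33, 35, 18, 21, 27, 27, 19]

26.6

Step 1: Sum all values: 32 + 25 + 29 + 33 + 35 + 18 + 21 + 27 + 27 + 19 = 266
Step 2: Count the number of values: n = 10
Step 3: Mean = sum / n = 266 / 10 = 26.6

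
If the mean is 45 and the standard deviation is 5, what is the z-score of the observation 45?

0

Step 1: Recall the z-score formula: z = (x - mu) / sigma
Step 2: Substitute values: z = (45 - 45) / 5
Step 3: z = 0 / 5 = 0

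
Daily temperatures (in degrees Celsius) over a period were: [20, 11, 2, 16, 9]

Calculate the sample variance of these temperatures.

47.3

Step 1: Compute the mean: (20 + 11 + 2 + 16 + 9) / 5 = 11.6
Step 2: Compute squared deviations from the mean:
  (20 - 11.6)^2 = 70.56
  (11 - 11.6)^2 = 0.36
  (2 - 11.6)^2 = 92.16
  (16 - 11.6)^2 = 19.36
  (9 - 11.6)^2 = 6.76
Step 3: Sum of squared deviations = 189.2
Step 4: Sample variance = 189.2 / 4 = 47.3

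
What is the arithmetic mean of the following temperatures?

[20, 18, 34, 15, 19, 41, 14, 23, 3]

20.7778

Step 1: Sum all values: 20 + 18 + 34 + 15 + 19 + 41 + 14 + 23 + 3 = 187
Step 2: Count the number of values: n = 9
Step 3: Mean = sum / n = 187 / 9 = 20.7778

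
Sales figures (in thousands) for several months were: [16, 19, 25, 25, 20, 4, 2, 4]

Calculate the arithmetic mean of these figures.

14.375

Step 1: Sum all values: 16 + 19 + 25 + 25 + 20 + 4 + 2 + 4 = 115
Step 2: Count the number of values: n = 8
Step 3: Mean = sum / n = 115 / 8 = 14.375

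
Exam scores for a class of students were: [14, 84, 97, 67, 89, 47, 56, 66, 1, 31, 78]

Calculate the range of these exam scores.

96

Step 1: Identify the maximum value: max = 97
Step 2: Identify the minimum value: min = 1
Step 3: Range = max - min = 97 - 1 = 96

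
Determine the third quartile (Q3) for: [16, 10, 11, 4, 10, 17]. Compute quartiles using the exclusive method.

16.25

Step 1: Sort the data: [4, 10, 10, 11, 16, 17]
Step 2: n = 6
Step 3: Using the exclusive quartile method:
  Q1 = 8.5
  Q2 (median) = 10.5
  Q3 = 16.25
  IQR = Q3 - Q1 = 16.25 - 8.5 = 7.75
Step 4: Q3 = 16.25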